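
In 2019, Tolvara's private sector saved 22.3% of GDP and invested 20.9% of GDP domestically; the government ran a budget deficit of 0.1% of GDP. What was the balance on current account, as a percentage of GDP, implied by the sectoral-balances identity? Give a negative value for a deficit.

1.3

By the sectoral-balances identity, CA = (S_private - I) + (T - G).
Private balance = 22.3 - 20.9 = 1.4
Government balance (T - G) = -0.1
CA = 1.4 + (-0.1) = 1.3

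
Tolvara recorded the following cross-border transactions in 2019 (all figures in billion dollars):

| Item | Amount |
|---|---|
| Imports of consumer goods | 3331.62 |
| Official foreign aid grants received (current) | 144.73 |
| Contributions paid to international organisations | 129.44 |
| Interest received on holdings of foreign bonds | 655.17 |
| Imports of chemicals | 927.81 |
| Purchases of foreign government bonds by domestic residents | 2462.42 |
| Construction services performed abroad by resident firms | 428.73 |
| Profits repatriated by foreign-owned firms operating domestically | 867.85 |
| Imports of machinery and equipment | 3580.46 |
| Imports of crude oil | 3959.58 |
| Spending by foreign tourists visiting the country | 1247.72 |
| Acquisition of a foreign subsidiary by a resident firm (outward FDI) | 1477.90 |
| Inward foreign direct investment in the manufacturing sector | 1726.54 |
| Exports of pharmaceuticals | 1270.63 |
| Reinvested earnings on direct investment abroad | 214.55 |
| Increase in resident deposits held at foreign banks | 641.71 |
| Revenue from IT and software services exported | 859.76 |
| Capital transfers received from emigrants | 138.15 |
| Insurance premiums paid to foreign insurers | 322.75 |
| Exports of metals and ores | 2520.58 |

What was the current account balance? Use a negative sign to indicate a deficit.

Goods: 2520.58 + 1270.63 - 927.81 - 3580.46 - 3331.62 - 3959.58 = -8008.26
Services: 1247.72 + 859.76 + 428.73 - 322.75 = 2213.46
Primary income: -867.85 + 655.17 + 214.55 = 1.87
Secondary income: 144.73 - 129.44 = 15.29
Current account = (-8008.26) + 2213.46 + 1.87 + 15.29 = -5777.64
(Excluded from the current account — financial account: purchases of foreign government bonds by domestic residents 2462.42, acquisition of a foreign subsidiary by a resident firm (outward FDI) 1477.90, inward foreign direct investment in the manufacturing sector 1726.54, increase in resident deposits held at foreign banks 641.71; capital account: capital transfers received from emigrants 138.15.)

-5777.64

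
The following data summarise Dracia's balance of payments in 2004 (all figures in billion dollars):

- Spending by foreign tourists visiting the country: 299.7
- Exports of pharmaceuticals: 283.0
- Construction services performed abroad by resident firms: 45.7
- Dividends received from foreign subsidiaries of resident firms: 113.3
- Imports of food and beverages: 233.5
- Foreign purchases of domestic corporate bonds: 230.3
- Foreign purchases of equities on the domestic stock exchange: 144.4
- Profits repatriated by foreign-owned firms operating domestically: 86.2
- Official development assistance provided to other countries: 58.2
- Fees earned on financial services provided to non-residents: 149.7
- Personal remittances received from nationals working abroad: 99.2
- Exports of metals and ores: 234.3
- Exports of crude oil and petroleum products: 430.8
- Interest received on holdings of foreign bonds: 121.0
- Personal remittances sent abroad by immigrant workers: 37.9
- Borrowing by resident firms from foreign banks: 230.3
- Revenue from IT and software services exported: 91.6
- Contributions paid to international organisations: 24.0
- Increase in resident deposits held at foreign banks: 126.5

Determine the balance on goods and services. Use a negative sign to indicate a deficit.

1301.3

Goods: 234.3 - 233.5 + 283.0 + 430.8 = 714.6
Services: 149.7 + 45.7 + 299.7 + 91.6 = 586.7
Trade balance = 714.6 + 586.7 = 1301.3
(Excluded from the trade balance — primary income: dividends received from foreign subsidiaries of resident firms 113.3, profits repatriated by foreign-owned firms operating domestically 86.2, interest received on holdings of foreign bonds 121.0; financial account: foreign purchases of domestic corporate bonds 230.3, foreign purchases of equities on the domestic stock exchange 144.4, borrowing by resident firms from foreign banks 230.3, increase in resident deposits held at foreign banks 126.5; secondary income: official development assistance provided to other countries 58.2, personal remittances received from nationals working abroad 99.2, personal remittances sent abroad by immigrant workers 37.9, contributions paid to international organisations 24.0.)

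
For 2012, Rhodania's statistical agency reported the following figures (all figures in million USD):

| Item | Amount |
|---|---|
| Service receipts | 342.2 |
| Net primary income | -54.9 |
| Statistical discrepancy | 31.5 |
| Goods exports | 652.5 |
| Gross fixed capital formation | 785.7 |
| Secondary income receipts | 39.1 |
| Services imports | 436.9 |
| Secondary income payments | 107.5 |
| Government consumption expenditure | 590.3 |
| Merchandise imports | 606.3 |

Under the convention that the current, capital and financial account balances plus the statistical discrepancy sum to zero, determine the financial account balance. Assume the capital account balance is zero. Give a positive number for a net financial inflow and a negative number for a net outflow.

Goods balance = 652.5 - 606.3 = 46.2
Services balance = 342.2 - 436.9 = -94.7
Trade balance (goods + services) = 46.2 + (-94.7) = -48.5
Net primary income = -54.9
Net secondary income = 39.1 - 107.5 = -68.4
Current account = -48.5 + (-54.9) + (-68.4) = -171.8
Financial account = -(-171.8 + 31.5) = 140.3

140.3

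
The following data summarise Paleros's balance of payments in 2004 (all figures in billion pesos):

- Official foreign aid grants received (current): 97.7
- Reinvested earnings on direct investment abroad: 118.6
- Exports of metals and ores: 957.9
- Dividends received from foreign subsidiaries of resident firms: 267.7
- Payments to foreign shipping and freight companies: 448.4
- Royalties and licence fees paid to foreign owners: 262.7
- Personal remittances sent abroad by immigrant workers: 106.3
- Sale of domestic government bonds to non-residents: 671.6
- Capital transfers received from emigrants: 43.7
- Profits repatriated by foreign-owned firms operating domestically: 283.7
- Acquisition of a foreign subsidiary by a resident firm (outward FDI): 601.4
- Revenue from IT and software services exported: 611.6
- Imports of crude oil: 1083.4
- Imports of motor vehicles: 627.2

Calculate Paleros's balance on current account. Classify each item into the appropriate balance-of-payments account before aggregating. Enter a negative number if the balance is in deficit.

-758.2

Goods: -1083.4 + 957.9 - 627.2 = -752.7
Services: -262.7 + 611.6 - 448.4 = -99.5
Primary income: 118.6 + 267.7 - 283.7 = 102.6
Secondary income: 97.7 - 106.3 = -8.6
Current account = (-752.7) + (-99.5) + 102.6 + (-8.6) = -758.2
(Excluded from the current account — financial account: sale of domestic government bonds to non-residents 671.6, acquisition of a foreign subsidiary by a resident firm (outward FDI) 601.4; capital account: capital transfers received from emigrants 43.7.)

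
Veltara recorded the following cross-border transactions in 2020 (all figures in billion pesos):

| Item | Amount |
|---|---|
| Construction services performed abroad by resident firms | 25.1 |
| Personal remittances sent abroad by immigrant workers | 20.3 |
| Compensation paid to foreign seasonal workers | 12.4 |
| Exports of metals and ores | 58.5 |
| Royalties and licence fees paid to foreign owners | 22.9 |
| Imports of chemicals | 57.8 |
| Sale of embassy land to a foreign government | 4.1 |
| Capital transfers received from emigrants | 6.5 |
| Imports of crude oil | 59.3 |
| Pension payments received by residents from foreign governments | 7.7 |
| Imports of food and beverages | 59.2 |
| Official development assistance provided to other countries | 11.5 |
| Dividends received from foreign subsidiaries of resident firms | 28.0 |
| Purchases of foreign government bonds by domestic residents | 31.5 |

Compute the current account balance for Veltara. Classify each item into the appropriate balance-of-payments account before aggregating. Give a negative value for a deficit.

Goods: -57.8 - 59.2 + 58.5 - 59.3 = -117.8
Services: -22.9 + 25.1 = 2.2
Primary income: -12.4 + 28.0 = 15.6
Secondary income: -20.3 + 7.7 - 11.5 = -24.1
Current account = (-117.8) + 2.2 + 15.6 + (-24.1) = -124.1
(Excluded from the current account — capital account: sale of embassy land to a foreign government 4.1, capital transfers received from emigrants 6.5; financial account: purchases of foreign government bonds by domestic residents 31.5.)

-124.1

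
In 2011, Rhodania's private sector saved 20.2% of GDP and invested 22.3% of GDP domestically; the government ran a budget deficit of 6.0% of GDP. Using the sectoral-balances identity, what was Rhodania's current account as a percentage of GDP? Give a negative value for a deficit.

-8.1

By the sectoral-balances identity, CA = (S_private - I) + (T - G).
Private balance = 20.2 - 22.3 = -2.1
Government balance (T - G) = -6.0
CA = -2.1 + (-6.0) = -8.1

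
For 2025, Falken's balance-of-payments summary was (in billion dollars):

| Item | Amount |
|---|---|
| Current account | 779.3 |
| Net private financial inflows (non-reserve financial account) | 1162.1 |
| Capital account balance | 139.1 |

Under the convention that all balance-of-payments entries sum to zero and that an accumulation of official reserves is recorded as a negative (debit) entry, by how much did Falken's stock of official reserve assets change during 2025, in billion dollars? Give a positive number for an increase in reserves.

2080.5

Official reserve transactions balance = -(779.3 + 139.1 + 1162.1) = -2080.5
An accumulation of reserves is recorded as a debit (negative entry), so the change in the stock of reserves is the negative of that balance.
Change in official reserves = -(-2080.5) = 2080.5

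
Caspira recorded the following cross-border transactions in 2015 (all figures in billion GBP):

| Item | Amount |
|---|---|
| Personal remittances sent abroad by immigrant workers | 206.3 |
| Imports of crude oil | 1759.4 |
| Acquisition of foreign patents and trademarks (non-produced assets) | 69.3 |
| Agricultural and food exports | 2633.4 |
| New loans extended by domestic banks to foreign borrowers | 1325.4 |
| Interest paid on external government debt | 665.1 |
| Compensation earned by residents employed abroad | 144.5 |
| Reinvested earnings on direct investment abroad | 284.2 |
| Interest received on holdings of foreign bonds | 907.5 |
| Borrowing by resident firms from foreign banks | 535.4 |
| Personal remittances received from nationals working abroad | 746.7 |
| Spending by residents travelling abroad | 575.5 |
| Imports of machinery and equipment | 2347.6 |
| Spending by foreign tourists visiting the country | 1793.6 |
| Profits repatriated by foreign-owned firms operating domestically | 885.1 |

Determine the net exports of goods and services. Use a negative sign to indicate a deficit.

-255.5

Goods: 2633.4 - 2347.6 - 1759.4 = -1473.6
Services: 1793.6 - 575.5 = 1218.1
Trade balance = -1473.6 + 1218.1 = -255.5
(Excluded from the trade balance — secondary income: personal remittances sent abroad by immigrant workers 206.3, personal remittances received from nationals working abroad 746.7; capital account: acquisition of foreign patents and trademarks (non-produced assets) 69.3; financial account: new loans extended by domestic banks to foreign borrowers 1325.4, borrowing by resident firms from foreign banks 535.4; primary income: interest paid on external government debt 665.1, compensation earned by residents employed abroad 144.5, reinvested earnings on direct investment abroad 284.2, interest received on holdings of foreign bonds 907.5, profits repatriated by foreign-owned firms operating domestically 885.1.)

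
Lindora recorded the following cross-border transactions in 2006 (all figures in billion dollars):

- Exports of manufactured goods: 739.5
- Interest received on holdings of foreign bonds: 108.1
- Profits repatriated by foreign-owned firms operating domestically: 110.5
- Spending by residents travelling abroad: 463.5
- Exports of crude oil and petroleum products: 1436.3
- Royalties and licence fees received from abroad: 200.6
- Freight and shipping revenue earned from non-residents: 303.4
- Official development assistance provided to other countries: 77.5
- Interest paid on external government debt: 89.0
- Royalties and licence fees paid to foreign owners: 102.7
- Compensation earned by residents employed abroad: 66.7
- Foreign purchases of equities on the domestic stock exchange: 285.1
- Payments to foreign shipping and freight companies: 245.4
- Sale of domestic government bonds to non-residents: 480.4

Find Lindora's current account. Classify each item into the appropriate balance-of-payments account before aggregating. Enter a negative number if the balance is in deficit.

Goods: 1436.3 + 739.5 = 2175.8
Services: 200.6 - 245.4 - 102.7 + 303.4 - 463.5 = -307.6
Primary income: 66.7 + 108.1 - 89.0 - 110.5 = -24.7
Secondary income: -77.5
Current account = 2175.8 + (-307.6) + (-24.7) + (-77.5) = 1766.0
(Excluded from the current account — financial account: foreign purchases of equities on the domestic stock exchange 285.1, sale of domestic government bonds to non-residents 480.4.)

1766.0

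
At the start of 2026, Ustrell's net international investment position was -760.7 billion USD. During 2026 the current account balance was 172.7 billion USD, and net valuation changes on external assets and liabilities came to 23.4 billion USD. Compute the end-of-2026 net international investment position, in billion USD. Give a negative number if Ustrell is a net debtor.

Change in NIIP = current account + net valuation change = 172.7 + 23.4 = 196.1
End-of-year NIIP = -760.7 + 196.1 = -564.6

-564.6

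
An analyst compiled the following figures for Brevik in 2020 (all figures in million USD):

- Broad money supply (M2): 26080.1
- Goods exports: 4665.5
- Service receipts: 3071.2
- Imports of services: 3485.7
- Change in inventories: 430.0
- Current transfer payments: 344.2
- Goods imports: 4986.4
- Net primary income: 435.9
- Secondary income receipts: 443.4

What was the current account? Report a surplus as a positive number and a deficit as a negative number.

-200.3

Goods balance = 4665.5 - 4986.4 = -320.9
Services balance = 3071.2 - 3485.7 = -414.5
Trade balance (goods + services) = -320.9 + (-414.5) = -735.4
Net primary income = 435.9
Net secondary income = 443.4 - 344.2 = 99.2
Current account = -735.4 + 435.9 + 99.2 = -200.3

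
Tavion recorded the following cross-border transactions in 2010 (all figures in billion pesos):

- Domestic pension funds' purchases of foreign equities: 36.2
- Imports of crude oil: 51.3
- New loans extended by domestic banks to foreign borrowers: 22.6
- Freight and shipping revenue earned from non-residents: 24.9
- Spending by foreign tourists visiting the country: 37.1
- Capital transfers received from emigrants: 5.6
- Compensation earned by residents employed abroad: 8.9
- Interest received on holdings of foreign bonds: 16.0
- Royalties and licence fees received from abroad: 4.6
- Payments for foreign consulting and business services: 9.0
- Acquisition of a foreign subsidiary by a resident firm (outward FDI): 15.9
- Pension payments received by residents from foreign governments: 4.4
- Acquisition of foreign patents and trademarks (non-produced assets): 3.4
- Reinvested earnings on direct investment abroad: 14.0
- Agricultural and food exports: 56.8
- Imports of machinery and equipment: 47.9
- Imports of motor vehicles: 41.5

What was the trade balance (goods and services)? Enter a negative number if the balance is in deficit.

Goods: -51.3 - 47.9 - 41.5 + 56.8 = -83.9
Services: 4.6 - 9.0 + 24.9 + 37.1 = 57.6
Trade balance = -83.9 + 57.6 = -26.3
(Excluded from the trade balance — financial account: domestic pension funds' purchases of foreign equities 36.2, new loans extended by domestic banks to foreign borrowers 22.6, acquisition of a foreign subsidiary by a resident firm (outward FDI) 15.9; capital account: capital transfers received from emigrants 5.6, acquisition of foreign patents and trademarks (non-produced assets) 3.4; primary income: compensation earned by residents employed abroad 8.9, interest received on holdings of foreign bonds 16.0, reinvested earnings on direct investment abroad 14.0; secondary income: pension payments received by residents from foreign governments 4.4.)

-26.3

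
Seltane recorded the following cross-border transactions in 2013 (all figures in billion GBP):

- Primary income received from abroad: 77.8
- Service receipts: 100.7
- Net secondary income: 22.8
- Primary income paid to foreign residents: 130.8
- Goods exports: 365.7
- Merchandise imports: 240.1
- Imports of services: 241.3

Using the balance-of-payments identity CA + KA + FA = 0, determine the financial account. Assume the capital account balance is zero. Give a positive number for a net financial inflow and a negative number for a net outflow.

Goods balance = 365.7 - 240.1 = 125.6
Services balance = 100.7 - 241.3 = -140.6
Trade balance (goods + services) = 125.6 + (-140.6) = -15.0
Net primary income = 77.8 - 130.8 = -53.0
Net secondary income = 22.8
Current account = -15.0 + (-53.0) + 22.8 = -45.2
Financial account = -(-45.2) = 45.2

45.2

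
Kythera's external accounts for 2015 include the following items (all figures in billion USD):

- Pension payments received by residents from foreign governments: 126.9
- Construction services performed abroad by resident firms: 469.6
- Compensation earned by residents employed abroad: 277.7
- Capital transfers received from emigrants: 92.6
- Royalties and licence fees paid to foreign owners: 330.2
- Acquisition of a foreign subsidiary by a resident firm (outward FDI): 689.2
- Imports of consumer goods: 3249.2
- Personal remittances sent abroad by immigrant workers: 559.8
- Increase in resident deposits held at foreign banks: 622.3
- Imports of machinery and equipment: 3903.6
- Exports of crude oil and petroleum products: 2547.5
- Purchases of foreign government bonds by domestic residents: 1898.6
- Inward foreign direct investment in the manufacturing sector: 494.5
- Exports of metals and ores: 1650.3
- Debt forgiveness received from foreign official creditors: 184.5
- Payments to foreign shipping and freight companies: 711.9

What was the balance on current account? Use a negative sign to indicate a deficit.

Goods: 1650.3 + 2547.5 - 3903.6 - 3249.2 = -2955.0
Services: -330.2 - 711.9 + 469.6 = -572.5
Primary income: 277.7
Secondary income: -559.8 + 126.9 = -432.9
Current account = (-2955.0) + (-572.5) + 277.7 + (-432.9) = -3682.7
(Excluded from the current account — capital account: capital transfers received from emigrants 92.6, debt forgiveness received from foreign official creditors 184.5; financial account: acquisition of a foreign subsidiary by a resident firm (outward FDI) 689.2, increase in resident deposits held at foreign banks 622.3, purchases of foreign government bonds by domestic residents 1898.6, inward foreign direct investment in the manufacturing sector 494.5.)

-3682.7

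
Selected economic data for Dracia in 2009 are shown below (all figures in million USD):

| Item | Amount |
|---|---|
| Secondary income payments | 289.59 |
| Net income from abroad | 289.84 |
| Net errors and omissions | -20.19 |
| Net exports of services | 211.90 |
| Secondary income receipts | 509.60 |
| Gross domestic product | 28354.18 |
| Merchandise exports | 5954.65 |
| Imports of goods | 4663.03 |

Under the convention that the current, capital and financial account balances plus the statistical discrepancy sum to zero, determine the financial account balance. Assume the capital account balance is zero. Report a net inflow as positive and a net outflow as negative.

-1993.18

Goods balance = 5954.65 - 4663.03 = 1291.62
Services balance = 211.90
Trade balance (goods + services) = 1291.62 + 211.90 = 1503.52
Net primary income = 289.84
Net secondary income = 509.60 - 289.59 = 220.01
Current account = 1503.52 + 289.84 + 220.01 = 2013.37
Financial account = -(2013.37 + (-20.19)) = -1993.18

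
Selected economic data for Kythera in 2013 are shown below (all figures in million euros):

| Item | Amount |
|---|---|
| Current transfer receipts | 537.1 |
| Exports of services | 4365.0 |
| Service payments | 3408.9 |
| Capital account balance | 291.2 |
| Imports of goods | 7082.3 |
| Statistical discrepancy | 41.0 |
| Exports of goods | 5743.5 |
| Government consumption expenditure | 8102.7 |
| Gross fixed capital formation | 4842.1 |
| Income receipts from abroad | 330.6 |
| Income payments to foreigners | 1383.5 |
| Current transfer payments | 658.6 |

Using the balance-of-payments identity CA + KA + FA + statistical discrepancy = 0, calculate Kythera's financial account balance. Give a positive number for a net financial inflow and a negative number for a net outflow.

Goods balance = 5743.5 - 7082.3 = -1338.8
Services balance = 4365.0 - 3408.9 = 956.1
Trade balance (goods + services) = -1338.8 + 956.1 = -382.7
Net primary income = 330.6 - 1383.5 = -1052.9
Net secondary income = 537.1 - 658.6 = -121.5
Current account = -382.7 + (-1052.9) + (-121.5) = -1557.1
Financial account = -(-1557.1 + 291.2 + 41.0) = 1224.9

1224.9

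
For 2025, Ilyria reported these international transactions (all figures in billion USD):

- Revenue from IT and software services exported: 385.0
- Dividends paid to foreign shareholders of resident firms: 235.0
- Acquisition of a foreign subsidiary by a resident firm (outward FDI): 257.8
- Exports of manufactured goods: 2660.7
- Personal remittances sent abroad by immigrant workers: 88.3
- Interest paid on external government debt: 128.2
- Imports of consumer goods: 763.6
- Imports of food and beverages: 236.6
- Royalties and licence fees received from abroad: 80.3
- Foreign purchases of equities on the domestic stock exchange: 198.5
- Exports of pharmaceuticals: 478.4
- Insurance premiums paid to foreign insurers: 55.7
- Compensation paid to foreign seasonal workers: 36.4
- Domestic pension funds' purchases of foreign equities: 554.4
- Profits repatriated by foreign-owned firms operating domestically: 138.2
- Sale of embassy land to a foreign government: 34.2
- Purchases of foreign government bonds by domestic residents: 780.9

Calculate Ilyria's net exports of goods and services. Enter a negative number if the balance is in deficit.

Goods: -236.6 + 2660.7 + 478.4 - 763.6 = 2138.9
Services: 385.0 - 55.7 + 80.3 = 409.6
Trade balance = 2138.9 + 409.6 = 2548.5
(Excluded from the trade balance — primary income: dividends paid to foreign shareholders of resident firms 235.0, interest paid on external government debt 128.2, compensation paid to foreign seasonal workers 36.4, profits repatriated by foreign-owned firms operating domestically 138.2; financial account: acquisition of a foreign subsidiary by a resident firm (outward FDI) 257.8, foreign purchases of equities on the domestic stock exchange 198.5, domestic pension funds' purchases of foreign equities 554.4, purchases of foreign government bonds by domestic residents 780.9; secondary income: personal remittances sent abroad by immigrant workers 88.3; capital account: sale of embassy land to a foreign government 34.2.)

2548.5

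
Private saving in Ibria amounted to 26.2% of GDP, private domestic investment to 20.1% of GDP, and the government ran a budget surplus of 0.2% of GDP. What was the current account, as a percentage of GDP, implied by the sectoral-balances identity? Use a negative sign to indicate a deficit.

6.3

By the sectoral-balances identity, CA = (S_private - I) + (T - G).
Private balance = 26.2 - 20.1 = 6.1
Government balance (T - G) = 0.2
CA = 6.1 + 0.2 = 6.3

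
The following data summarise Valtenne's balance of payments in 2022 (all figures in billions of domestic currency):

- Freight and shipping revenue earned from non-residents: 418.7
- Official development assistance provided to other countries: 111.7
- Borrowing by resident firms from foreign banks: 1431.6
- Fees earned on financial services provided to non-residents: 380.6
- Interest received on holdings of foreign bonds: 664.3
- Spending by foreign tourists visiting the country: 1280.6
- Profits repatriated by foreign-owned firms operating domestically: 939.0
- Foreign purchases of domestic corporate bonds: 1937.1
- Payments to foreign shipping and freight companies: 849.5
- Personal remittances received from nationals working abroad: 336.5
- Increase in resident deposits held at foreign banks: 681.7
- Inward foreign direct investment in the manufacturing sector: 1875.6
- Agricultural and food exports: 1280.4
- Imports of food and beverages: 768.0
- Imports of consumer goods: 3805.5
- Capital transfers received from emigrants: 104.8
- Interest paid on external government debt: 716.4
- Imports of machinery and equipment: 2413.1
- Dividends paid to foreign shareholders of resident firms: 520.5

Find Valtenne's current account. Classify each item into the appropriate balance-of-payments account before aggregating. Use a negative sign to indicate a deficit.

Goods: -3805.5 - 768.0 - 2413.1 + 1280.4 = -5706.2
Services: 1280.6 + 380.6 + 418.7 - 849.5 = 1230.4
Primary income: 664.3 - 716.4 - 939.0 - 520.5 = -1511.6
Secondary income: -111.7 + 336.5 = 224.8
Current account = (-5706.2) + 1230.4 + (-1511.6) + 224.8 = -5762.6
(Excluded from the current account — financial account: borrowing by resident firms from foreign banks 1431.6, foreign purchases of domestic corporate bonds 1937.1, increase in resident deposits held at foreign banks 681.7, inward foreign direct investment in the manufacturing sector 1875.6; capital account: capital transfers received from emigrants 104.8.)

-5762.6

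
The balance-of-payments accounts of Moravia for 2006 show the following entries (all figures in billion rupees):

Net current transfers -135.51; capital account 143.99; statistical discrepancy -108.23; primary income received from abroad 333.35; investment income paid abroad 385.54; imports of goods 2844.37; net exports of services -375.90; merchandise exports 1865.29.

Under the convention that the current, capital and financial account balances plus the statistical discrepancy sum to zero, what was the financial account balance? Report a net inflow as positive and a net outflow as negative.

Goods balance = 1865.29 - 2844.37 = -979.08
Services balance = -375.90
Trade balance (goods + services) = -979.08 + (-375.90) = -1354.98
Net primary income = 333.35 - 385.54 = -52.19
Net secondary income = -135.51
Current account = -1354.98 + (-52.19) + (-135.51) = -1542.68
Financial account = -(-1542.68 + 143.99 + (-108.23)) = 1506.92

1506.92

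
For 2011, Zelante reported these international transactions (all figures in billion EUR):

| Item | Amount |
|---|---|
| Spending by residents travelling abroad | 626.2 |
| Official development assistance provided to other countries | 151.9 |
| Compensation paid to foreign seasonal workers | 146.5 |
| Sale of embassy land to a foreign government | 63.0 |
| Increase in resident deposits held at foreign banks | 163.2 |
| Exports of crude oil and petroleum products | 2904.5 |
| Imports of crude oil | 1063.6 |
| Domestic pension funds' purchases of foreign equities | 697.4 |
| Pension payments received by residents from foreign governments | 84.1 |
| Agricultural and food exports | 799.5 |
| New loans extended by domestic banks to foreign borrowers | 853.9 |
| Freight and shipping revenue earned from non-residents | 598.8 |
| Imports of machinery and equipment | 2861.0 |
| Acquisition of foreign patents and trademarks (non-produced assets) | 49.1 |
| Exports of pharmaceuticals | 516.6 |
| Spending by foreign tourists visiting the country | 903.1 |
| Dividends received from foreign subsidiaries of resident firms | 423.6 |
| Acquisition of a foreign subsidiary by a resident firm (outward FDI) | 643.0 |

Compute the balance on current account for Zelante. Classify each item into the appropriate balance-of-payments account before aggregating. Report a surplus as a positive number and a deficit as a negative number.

Goods: 516.6 + 2904.5 + 799.5 - 2861.0 - 1063.6 = 296.0
Services: -626.2 + 598.8 + 903.1 = 875.7
Primary income: 423.6 - 146.5 = 277.1
Secondary income: -151.9 + 84.1 = -67.8
Current account = 296.0 + 875.7 + 277.1 + (-67.8) = 1381.0
(Excluded from the current account — capital account: sale of embassy land to a foreign government 63.0, acquisition of foreign patents and trademarks (non-produced assets) 49.1; financial account: increase in resident deposits held at foreign banks 163.2, domestic pension funds' purchases of foreign equities 697.4, new loans extended by domestic banks to foreign borrowers 853.9, acquisition of a foreign subsidiary by a resident firm (outward FDI) 643.0.)

1381.0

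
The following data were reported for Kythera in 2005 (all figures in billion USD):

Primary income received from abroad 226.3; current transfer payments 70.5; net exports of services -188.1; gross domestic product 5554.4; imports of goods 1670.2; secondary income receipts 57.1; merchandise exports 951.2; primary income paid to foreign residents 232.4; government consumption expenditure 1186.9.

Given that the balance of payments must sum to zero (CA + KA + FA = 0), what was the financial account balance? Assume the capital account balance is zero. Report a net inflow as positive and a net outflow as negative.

Goods balance = 951.2 - 1670.2 = -719.0
Services balance = -188.1
Trade balance (goods + services) = -719.0 + (-188.1) = -907.1
Net primary income = 226.3 - 232.4 = -6.1
Net secondary income = 57.1 - 70.5 = -13.4
Current account = -907.1 + (-6.1) + (-13.4) = -926.6
Financial account = -(-926.6) = 926.6

926.6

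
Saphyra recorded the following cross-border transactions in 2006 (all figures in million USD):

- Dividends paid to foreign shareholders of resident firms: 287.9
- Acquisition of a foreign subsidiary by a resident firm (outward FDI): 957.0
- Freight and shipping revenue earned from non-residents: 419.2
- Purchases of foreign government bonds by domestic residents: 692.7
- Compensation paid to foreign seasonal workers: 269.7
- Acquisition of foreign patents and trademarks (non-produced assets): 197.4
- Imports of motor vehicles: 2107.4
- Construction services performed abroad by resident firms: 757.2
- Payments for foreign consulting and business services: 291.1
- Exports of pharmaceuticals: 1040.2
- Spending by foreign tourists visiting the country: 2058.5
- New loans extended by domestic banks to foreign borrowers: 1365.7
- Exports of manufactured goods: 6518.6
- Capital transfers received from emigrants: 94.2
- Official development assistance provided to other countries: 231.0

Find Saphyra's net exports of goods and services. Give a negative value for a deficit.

8395.2

Goods: -2107.4 + 6518.6 + 1040.2 = 5451.4
Services: 419.2 + 2058.5 + 757.2 - 291.1 = 2943.8
Trade balance = 5451.4 + 2943.8 = 8395.2
(Excluded from the trade balance — primary income: dividends paid to foreign shareholders of resident firms 287.9, compensation paid to foreign seasonal workers 269.7; financial account: acquisition of a foreign subsidiary by a resident firm (outward FDI) 957.0, purchases of foreign government bonds by domestic residents 692.7, new loans extended by domestic banks to foreign borrowers 1365.7; capital account: acquisition of foreign patents and trademarks (non-produced assets) 197.4, capital transfers received from emigrants 94.2; secondary income: official development assistance provided to other countries 231.0.)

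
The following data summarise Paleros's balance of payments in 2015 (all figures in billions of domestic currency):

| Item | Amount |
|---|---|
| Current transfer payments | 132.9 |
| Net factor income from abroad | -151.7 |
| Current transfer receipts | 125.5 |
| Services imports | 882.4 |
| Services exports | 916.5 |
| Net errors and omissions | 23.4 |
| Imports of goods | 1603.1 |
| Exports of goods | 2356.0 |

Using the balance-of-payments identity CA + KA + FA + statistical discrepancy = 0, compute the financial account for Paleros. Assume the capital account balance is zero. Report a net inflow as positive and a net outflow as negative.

-651.3

Goods balance = 2356.0 - 1603.1 = 752.9
Services balance = 916.5 - 882.4 = 34.1
Trade balance (goods + services) = 752.9 + 34.1 = 787.0
Net primary income = -151.7
Net secondary income = 125.5 - 132.9 = -7.4
Current account = 787.0 + (-151.7) + (-7.4) = 627.9
Financial account = -(627.9 + 23.4) = -651.3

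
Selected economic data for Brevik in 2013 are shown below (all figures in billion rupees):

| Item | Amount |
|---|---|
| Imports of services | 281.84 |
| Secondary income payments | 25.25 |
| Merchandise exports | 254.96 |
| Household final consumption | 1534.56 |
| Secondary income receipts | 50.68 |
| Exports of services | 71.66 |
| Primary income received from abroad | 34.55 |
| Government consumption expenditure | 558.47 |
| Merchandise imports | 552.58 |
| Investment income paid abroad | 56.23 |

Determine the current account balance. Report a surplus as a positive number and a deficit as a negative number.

-504.05

Goods balance = 254.96 - 552.58 = -297.62
Services balance = 71.66 - 281.84 = -210.18
Trade balance (goods + services) = -297.62 + (-210.18) = -507.80
Net primary income = 34.55 - 56.23 = -21.68
Net secondary income = 50.68 - 25.25 = 25.43
Current account = -507.80 + (-21.68) + 25.43 = -504.05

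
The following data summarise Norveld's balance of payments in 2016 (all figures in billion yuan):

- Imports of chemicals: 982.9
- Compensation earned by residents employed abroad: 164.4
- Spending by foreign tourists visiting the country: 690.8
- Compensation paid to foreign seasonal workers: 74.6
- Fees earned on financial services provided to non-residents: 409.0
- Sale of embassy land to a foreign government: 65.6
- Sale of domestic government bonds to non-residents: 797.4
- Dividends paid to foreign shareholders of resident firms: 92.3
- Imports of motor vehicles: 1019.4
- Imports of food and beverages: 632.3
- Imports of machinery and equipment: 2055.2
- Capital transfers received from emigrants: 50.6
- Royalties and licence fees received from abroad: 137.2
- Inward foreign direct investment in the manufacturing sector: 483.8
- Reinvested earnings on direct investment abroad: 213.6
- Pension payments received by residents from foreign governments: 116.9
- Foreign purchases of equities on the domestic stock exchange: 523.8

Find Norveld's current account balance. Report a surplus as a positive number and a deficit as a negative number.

-3124.8

Goods: -982.9 - 1019.4 - 632.3 - 2055.2 = -4689.8
Services: 137.2 + 409.0 + 690.8 = 1237.0
Primary income: -92.3 + 164.4 - 74.6 + 213.6 = 211.1
Secondary income: 116.9
Current account = (-4689.8) + 1237.0 + 211.1 + 116.9 = -3124.8
(Excluded from the current account — capital account: sale of embassy land to a foreign government 65.6, capital transfers received from emigrants 50.6; financial account: sale of domestic government bonds to non-residents 797.4, inward foreign direct investment in the manufacturing sector 483.8, foreign purchases of equities on the domestic stock exchange 523.8.)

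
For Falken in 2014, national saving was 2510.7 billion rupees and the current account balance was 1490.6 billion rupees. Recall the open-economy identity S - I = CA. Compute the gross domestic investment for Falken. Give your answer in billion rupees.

S - I = CA (net lending to the rest of the world).
I = S - CA = 2510.7 - 1490.6 = 1020.1

1020.1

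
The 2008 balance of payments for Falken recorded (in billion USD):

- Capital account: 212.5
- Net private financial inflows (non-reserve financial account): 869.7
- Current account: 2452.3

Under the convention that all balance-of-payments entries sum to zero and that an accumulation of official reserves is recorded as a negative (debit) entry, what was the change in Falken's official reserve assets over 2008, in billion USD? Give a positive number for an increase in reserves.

3534.5

Official reserve transactions balance = -(2452.3 + 212.5 + 869.7) = -3534.5
An accumulation of reserves is recorded as a debit (negative entry), so the change in the stock of reserves is the negative of that balance.
Change in official reserves = -(-3534.5) = 3534.5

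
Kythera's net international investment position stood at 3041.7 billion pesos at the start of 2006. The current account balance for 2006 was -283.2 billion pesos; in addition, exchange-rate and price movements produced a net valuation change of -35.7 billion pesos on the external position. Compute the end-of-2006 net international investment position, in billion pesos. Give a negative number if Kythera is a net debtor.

2722.8

Change in NIIP = current account + net valuation change = -283.2 + (-35.7) = -318.9
End-of-year NIIP = 3041.7 + (-318.9) = 2722.8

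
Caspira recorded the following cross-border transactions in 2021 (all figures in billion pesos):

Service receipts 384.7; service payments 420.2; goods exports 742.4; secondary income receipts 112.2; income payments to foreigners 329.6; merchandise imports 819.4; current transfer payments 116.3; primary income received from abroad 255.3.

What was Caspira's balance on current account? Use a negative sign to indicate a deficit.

Goods balance = 742.4 - 819.4 = -77.0
Services balance = 384.7 - 420.2 = -35.5
Trade balance (goods + services) = -77.0 + (-35.5) = -112.5
Net primary income = 255.3 - 329.6 = -74.3
Net secondary income = 112.2 - 116.3 = -4.1
Current account = -112.5 + (-74.3) + (-4.1) = -190.9

-190.9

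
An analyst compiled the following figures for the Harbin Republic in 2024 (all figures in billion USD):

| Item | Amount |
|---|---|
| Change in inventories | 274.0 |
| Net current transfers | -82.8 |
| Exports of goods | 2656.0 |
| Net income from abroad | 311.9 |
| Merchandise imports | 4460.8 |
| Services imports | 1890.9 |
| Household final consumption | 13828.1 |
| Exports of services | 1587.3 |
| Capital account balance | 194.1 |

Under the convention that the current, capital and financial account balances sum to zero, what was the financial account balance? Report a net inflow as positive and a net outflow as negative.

Goods balance = 2656.0 - 4460.8 = -1804.8
Services balance = 1587.3 - 1890.9 = -303.6
Trade balance (goods + services) = -1804.8 + (-303.6) = -2108.4
Net primary income = 311.9
Net secondary income = -82.8
Current account = -2108.4 + 311.9 + (-82.8) = -1879.3
Financial account = -(-1879.3 + 194.1) = 1685.2

1685.2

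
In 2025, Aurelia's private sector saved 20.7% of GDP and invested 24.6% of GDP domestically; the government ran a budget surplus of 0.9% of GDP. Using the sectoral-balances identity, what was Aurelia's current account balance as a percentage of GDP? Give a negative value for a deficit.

-3.0

By the sectoral-balances identity, CA = (S_private - I) + (T - G).
Private balance = 20.7 - 24.6 = -3.9
Government balance (T - G) = 0.9
CA = -3.9 + 0.9 = -3.0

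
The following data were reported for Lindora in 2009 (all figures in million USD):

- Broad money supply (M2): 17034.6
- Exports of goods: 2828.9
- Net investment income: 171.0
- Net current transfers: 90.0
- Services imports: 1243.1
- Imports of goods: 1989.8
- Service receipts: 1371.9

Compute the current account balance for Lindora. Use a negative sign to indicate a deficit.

Goods balance = 2828.9 - 1989.8 = 839.1
Services balance = 1371.9 - 1243.1 = 128.8
Trade balance (goods + services) = 839.1 + 128.8 = 967.9
Net primary income = 171.0
Net secondary income = 90.0
Current account = 967.9 + 171.0 + 90.0 = 1228.9

1228.9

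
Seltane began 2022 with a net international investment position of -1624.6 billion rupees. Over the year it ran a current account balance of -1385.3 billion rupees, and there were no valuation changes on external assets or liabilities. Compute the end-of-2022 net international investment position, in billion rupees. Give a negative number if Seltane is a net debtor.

With no valuation effects, change in NIIP = current account = -1385.3
End-of-year NIIP = -1624.6 + (-1385.3) = -3009.9

-3009.9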